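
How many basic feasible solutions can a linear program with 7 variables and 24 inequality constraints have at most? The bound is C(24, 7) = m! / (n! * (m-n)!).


Each vertex corresponds to some choice of n active constraints out of m, so the number of vertices is at most C(m, n) = m! / (n!(m-n)!).
m = 24, n = 7
Numerator: 24 * 23 * 22 * 21 * 20 * 19 * 18
Denominator: 7! = 5040
C(24, 7) = 346104


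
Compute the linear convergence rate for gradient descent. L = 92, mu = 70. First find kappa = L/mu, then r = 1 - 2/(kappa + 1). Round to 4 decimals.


Step 1: Compute the condition number.
kappa = L/mu = 92/70 = 1.3143
Step 2: Compute the convergence rate.
r = 1 - 2/(kappa + 1) = 1 - 2*mu/(L + mu) = (L - mu)/(L + mu) = 22/162 = 0.1358


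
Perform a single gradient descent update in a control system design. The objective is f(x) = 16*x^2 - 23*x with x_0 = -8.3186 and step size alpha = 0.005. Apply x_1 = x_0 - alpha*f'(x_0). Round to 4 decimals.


We compute the gradient at x_0 and apply the update.
f'(x) = 32*x - 23
f'(-8.3186) = 32*-8.3186 - 23 = -289.1952
x_1 = -8.3186 - 0.005*-289.1952 = -6.8726


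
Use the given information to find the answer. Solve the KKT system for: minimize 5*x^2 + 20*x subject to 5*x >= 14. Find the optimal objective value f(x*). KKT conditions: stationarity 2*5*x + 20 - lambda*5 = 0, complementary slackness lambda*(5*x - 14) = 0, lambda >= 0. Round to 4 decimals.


Step 1: Try lambda = 0 (constraint inactive).
x_unc = -20/(2*5) = -2.0
Check: 5*-2.0 = -10.0 < 14 -- violated!
Step 2: Constraint must be active: 5*x = 14
x* = 14/5 = 2.8
lambda = (2*5*2.8 + 20)/5 = 9.6
Step 3: Compute optimal value.
f(x*) = 5*2.8^2 + 20*2.8 = 95.2


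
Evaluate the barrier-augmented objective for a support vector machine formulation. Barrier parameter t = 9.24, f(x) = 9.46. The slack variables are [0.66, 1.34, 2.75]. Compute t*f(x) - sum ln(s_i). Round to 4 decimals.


Step 1: Compute log-barrier.
ln values: [-0.4155, 0.2927, 1.0116]
phi = -(-0.4155 + 0.2927 + 1.0116) = -0.8888
Step 2: Compute augmented objective.
t*f(x) = 9.24*9.46 = 87.4104
Total = 87.4104 - 0.8888 = 86.5216


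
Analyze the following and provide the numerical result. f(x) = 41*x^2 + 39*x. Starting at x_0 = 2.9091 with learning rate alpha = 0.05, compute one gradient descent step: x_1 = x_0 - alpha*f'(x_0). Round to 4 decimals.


We compute the gradient at x_0 and apply the update.
f'(x) = 82*x + 39
f'(2.9091) = 82*2.9091 + 39 = 277.5462
x_1 = 2.9091 - 0.05*277.5462 = -10.9682


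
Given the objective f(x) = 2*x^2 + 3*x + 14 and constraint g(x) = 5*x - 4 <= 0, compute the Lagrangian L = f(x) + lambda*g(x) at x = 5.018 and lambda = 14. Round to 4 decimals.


Step 1: Evaluate f(x).
f(5.018) = 2*5.018^2 + 3*5.018 + 14 = 79.4146
Step 2: Evaluate g(x).
g(5.018) = 5*5.018 - 4 = 21.09
Step 3: Compute Lagrangian.
L = 79.4146 + 14*21.09 = 374.6746


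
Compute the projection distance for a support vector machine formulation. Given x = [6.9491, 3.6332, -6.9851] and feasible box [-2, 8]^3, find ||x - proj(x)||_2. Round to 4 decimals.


Project each component onto [-2, 8].
clip(6.9491) = 6.9491, clip(3.6332) = 3.6332, clip(-6.9851) = -2.0
Projection = [6.9491, 3.6332, -2.0]
Squared diffs: [0.0, 0.0, 24.8512]
Distance = sqrt(24.8512) = 4.9851


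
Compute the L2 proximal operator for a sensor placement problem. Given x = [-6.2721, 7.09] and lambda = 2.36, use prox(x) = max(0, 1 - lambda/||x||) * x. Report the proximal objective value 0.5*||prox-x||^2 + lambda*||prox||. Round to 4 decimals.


Step 1: Compute ||x||.
||x|| = 9.4661
Step 2: Compute scaling factor.
scale = max(0, 1 - 2.36/9.4661) = 0.7507
Step 3: prox(x) = [-4.7084, 5.3224]
||prox(x)|| = 7.1061
Step 4: Proximal objective.
0.5*||prox-x||^2 = 2.7848
lambda*||prox|| = 16.7704
Total = 19.5552


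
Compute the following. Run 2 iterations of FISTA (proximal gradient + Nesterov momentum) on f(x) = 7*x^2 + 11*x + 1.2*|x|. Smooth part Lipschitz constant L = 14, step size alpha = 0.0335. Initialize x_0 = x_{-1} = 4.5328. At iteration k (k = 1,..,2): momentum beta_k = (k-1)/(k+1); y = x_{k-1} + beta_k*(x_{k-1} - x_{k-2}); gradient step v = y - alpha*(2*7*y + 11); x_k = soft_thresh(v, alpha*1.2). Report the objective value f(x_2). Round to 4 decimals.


FISTA on f(x) = 7*x^2 + 11*x + 1.2*|x|
L = 14, alpha = 0.0335
Iteration 1: beta = 0.0, y = 4.5328 + 0.0*(4.5328 - 4.5328) = 4.5328
  grad(y) = 74.4592, v = y - alpha*grad = 2.0384
  prox(v) = soft_thresh(2.0384, 0.0402) = 1.9982
Iteration 2: beta = 0.3333, y = 1.9982 + 0.3333*(1.9982 - 4.5328) = 1.1534
  grad(y) = 27.147, v = y - alpha*grad = 0.2439
  prox(v) = soft_thresh(0.2439, 0.0402) = 0.2037
f(x_2) = 7*0.2037^2 + 11*0.2037 + 1.2*|0.2037| = 2.7761


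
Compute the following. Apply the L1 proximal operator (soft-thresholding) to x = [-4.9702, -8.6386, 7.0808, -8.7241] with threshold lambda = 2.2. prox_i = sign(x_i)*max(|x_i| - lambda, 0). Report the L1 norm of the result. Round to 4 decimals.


Soft-thresholding with lambda = 2.2:
prox(-4.9702) = sign(-4.9702)*max(|-4.9702| - 2.2, 0) = -2.7702
prox(-8.6386) = sign(-8.6386)*max(|-8.6386| - 2.2, 0) = -6.4386
prox(7.0808) = sign(7.0808)*max(|7.0808| - 2.2, 0) = 4.8808
prox(-8.7241) = sign(-8.7241)*max(|-8.7241| - 2.2, 0) = -6.5241
prox(x) = [-2.7702, -6.4386, 4.8808, -6.5241]
||prox(x)||_1 = 2.7702 + 6.4386 + 4.8808 + 6.5241 = 20.6137


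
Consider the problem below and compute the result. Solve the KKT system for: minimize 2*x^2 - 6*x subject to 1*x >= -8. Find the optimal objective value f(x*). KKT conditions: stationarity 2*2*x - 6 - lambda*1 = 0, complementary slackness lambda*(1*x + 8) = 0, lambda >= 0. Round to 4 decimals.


Step 1: Try lambda = 0 (constraint inactive).
Stationarity: 2*2*x - 6 = 0
x* = 6/(2*2) = 1.5
Check constraint: 1*1.5 = 1.5 >= -8 -- satisfied.
Step 2: Compute optimal value.
f(x*) = 2*1.5^2 - 6*1.5 = -4.5


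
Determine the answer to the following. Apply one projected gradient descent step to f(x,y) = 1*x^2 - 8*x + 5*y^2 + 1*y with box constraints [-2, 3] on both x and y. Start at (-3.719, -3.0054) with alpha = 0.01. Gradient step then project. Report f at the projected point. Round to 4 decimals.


Step 1: Compute gradient at (-3.719, -3.0054).
grad_x = 2*1*-3.719 - 8 = -15.438
grad_y = 2*5*-3.0054 + 1 = -29.054
Step 2: Gradient step.
x_raw = -3.719 - 0.01*-15.438 = -3.5646
y_raw = -3.0054 - 0.01*-29.054 = -2.7149
Step 3: Project onto [-2, 3].
x_proj = clip(-3.5646) = -2.0
y_proj = clip(-2.7149) = -2.0
Step 4: Evaluate f.
f(-2.0, -2.0) = 38.0


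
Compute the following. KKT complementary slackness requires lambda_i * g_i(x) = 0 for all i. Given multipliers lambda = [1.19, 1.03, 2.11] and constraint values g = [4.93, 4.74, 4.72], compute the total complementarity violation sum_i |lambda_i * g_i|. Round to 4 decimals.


KKT complementary slackness check:
lambda_1 * g_1 = 1.19 * 4.93 = 5.8667
lambda_2 * g_2 = 1.03 * 4.74 = 4.8822
lambda_3 * g_3 = 2.11 * 4.72 = 9.9592
Total violation = 5.8667 + 4.8822 + 9.9592 = 20.7081


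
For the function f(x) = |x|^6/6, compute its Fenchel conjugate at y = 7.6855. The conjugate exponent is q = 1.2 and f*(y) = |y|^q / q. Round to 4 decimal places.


The conjugate exponent q satisfies 1/p + 1/q = 1.
p = 6, so q = 6/(6 - 1) = 1.2
|y|^q = 7.6855^1.2 = 11.556
f*(7.6855) = 11.556 / 1.2 = 9.63


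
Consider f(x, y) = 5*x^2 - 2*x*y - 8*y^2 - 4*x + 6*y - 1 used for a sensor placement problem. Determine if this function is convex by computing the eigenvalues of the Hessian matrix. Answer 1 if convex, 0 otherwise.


The Hessian of f(x,y) = 5*x^2 - 2*x*y - 8*y^2 - 4*x + 6*y - 1 is:
H = [[10, -2], [-2, -16]]
Trace = 10 - 16 = -6
Determinant = 10*-16 - (-2)^2 = -164
Discriminant = (-6)^2 - 4*-164 = 692.0
Eigenvalues: lambda_1 = -16.1529, lambda_2 = 10.1529
The function is not convex.

0


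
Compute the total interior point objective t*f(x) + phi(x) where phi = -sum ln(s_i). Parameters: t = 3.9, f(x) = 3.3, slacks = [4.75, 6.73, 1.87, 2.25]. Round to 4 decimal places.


Step 1: Compute log-barrier.
ln values: [1.5581, 1.9066, 0.6259, 0.8109]
phi = -(1.5581 + 1.9066 + 0.6259 + 0.8109) = -4.9016
Step 2: Compute augmented objective.
t*f(x) = 3.9*3.3 = 12.87
Total = 12.87 - 4.9016 = 7.9684


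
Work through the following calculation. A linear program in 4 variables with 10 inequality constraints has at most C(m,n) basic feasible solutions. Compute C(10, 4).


Each vertex corresponds to some choice of n active constraints out of m, so the number of vertices is at most C(m, n) = m! / (n!(m-n)!).
m = 10, n = 4
Numerator: 10 * 9 * 8 * 7
Denominator: 4! = 24
C(10, 4) = 210


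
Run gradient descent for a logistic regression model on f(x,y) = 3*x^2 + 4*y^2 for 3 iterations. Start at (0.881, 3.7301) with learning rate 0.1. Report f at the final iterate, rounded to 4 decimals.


Gradient descent on f(x,y) = 3*x^2 + 4*y^2.
Starting point: (0.881, 3.7301), alpha = 0.1
Step 1: grad_x = 2*3*0.881 = 5.286, grad_y = 2*4*3.7301 = 29.8408
  x_1 = 0.881 - 0.1*5.286 = 0.3524
  y_1 = 3.7301 - 0.1*29.8408 = 0.746
Step 2: grad_x = 2*3*0.3524 = 2.1144, grad_y = 2*4*0.746 = 5.9682
  x_2 = 0.3524 - 0.1*2.1144 = 0.141
  y_2 = 0.746 - 0.1*5.9682 = 0.1492
Step 3: grad_x = 2*3*0.141 = 0.8458, grad_y = 2*4*0.1492 = 1.1936
  x_3 = 0.141 - 0.1*0.8458 = 0.0564
  y_3 = 0.1492 - 0.1*1.1936 = 0.0298
f(0.0564, 0.0298) = 3*0.0564^2 + 4*0.0298^2 = 0.0131


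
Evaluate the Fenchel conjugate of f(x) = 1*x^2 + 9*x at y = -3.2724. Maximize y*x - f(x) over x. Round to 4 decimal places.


f*(y) = sup_x {y*x - a*x^2 - b*x} = sup_x {(y-b)*x - a*x^2}
FOC: (y - b) - 2a*x = 0 => x* = (y - b)/(2a)
x* = (-3.2724 - 9)/(2*1) = -6.1362
f*(-3.2724) = (y-b)^2/(4a) = (-3.2724 - 9)^2/(4*1)
= 150.6118/4 = 37.653


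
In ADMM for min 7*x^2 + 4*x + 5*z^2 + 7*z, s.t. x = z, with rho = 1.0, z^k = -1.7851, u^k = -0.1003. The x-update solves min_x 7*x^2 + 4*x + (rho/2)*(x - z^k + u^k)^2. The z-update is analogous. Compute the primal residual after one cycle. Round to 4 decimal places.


ADMM iteration with rho = 1.0, z^k = -1.7851, u^k = -0.1003
Step 1: x-update.
Minimize 7*x^2 + 4*x + (1.0/2)*(x + 1.7851 - 0.1003)^2
FOC: (2*7 + 1.0)*x = -4 + 1.0*(-1.7851 + 0.1003)
x^{k+1} = -0.379
Step 2: z-update.
Minimize 5*z^2 + 7*z + (1.0/2)*(-0.379 - z - 0.1003)^2
FOC: (2*5 + 1.0)*z = -7 + 1.0*(-0.379 - 0.1003)
z^{k+1} = -0.6799
Step 3: u-update.
u^{k+1} = -0.1003 - 0.379 + 0.6799 = 0.2006
Step 4: Primal residual = |-0.379 + 0.6799| = 0.3009


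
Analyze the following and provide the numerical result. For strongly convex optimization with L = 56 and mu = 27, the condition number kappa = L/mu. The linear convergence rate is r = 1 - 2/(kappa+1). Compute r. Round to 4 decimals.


Step 1: Compute the condition number.
kappa = L/mu = 56/27 = 2.0741
Step 2: Compute the convergence rate.
r = 1 - 2/(kappa + 1) = 1 - 2*mu/(L + mu) = (L - mu)/(L + mu) = 29/83 = 0.3494


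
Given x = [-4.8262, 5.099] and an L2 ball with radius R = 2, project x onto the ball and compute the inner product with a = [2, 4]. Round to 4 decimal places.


Step 1: Compute ||x|| (intermediates to 6 decimals).
||x|| = sqrt((-4.8262)^2 + 5.099^2) = 7.020827
Step 2: Project.
Since ||x|| > R, scale = R/||x|| = 2/7.020827 = 0.284867, proj(x) = scale * x
proj(x) = [-1.374825, 1.452537]
Step 3: Dot product.
a^T * proj(x) = 2*(-1.374825) + 4*1.452537 = 3.0605


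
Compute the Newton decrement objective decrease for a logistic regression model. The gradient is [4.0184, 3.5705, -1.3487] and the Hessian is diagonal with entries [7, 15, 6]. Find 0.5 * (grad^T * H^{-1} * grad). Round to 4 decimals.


Step 1: H is diagonal, so H^(-1) * g = [0.5741, 0.238, -0.2248].
Step 2: g^T H^(-1) g = sum_i g_i^2 / H_ii
  = (4.0184)^2/7 + (3.5705)^2/15 + (-1.3487)^2/6
  = 2.3068 + 0.8499 + 0.3032 = 3.4599
Step 3: Objective decrease = 0.5 * g^T H^(-1) g = 1.7299


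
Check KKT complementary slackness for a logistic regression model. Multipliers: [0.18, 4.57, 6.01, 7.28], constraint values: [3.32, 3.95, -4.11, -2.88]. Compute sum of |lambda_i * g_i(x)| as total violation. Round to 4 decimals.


KKT complementary slackness check:
lambda_1 * g_1 = 0.18 * 3.32 = 0.5976
lambda_2 * g_2 = 4.57 * 3.95 = 18.0515
lambda_3 * g_3 = 6.01 * -4.11 = -24.7011
lambda_4 * g_4 = 7.28 * -2.88 = -20.9664
Total violation = 0.5976 + 18.0515 + 24.7011 + 20.9664 = 64.3166


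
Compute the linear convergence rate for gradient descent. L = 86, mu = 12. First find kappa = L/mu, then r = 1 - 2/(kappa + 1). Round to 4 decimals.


Step 1: Compute the condition number.
kappa = L/mu = 86/12 = 7.1667
Step 2: Compute the convergence rate.
r = 1 - 2/(kappa + 1) = 1 - 2*mu/(L + mu) = (L - mu)/(L + mu) = 74/98 = 0.7551


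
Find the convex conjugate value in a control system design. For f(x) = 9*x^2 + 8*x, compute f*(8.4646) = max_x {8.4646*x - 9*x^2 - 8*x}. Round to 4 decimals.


f*(y) = sup_x {y*x - a*x^2 - b*x} = sup_x {(y-b)*x - a*x^2}
FOC: (y - b) - 2a*x = 0 => x* = (y - b)/(2a)
x* = (8.4646 - 8)/(2*9) = 0.0258
f*(8.4646) = (y-b)^2/(4a) = (8.4646 - 8)^2/(4*9)
= 0.2159/36 = 0.006


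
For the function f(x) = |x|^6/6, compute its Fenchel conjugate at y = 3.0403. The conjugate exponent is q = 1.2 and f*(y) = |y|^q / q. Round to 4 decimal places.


The conjugate exponent q satisfies 1/p + 1/q = 1.
p = 6, so q = 6/(6 - 1) = 1.2
|y|^q = 3.0403^1.2 = 3.7975
f*(3.0403) = 3.7975 / 1.2 = 3.1646


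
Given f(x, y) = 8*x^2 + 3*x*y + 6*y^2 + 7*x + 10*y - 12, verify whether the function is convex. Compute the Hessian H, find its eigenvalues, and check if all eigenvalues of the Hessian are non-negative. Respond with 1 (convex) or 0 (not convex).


The Hessian of f(x,y) = 8*x^2 + 3*x*y + 6*y^2 + 7*x + 10*y - 12 is:
H = [[16, 3], [3, 12]]
Trace = 16 + 12 = 28
Determinant = 16*12 - (3)^2 = 183
Discriminant = (28)^2 - 4*183 = 52.0
Eigenvalues: lambda_1 = 10.3944, lambda_2 = 17.6056
The function is convex.

1


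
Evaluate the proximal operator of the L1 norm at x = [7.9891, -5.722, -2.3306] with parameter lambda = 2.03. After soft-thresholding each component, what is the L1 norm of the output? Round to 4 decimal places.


Soft-thresholding with lambda = 2.03:
prox(7.9891) = sign(7.9891)*max(|7.9891| - 2.03, 0) = 5.9591
prox(-5.722) = sign(-5.722)*max(|-5.722| - 2.03, 0) = -3.692
prox(-2.3306) = sign(-2.3306)*max(|-2.3306| - 2.03, 0) = -0.3006
prox(x) = [5.9591, -3.692, -0.3006]
||prox(x)||_1 = 5.9591 + 3.692 + 0.3006 = 9.9517


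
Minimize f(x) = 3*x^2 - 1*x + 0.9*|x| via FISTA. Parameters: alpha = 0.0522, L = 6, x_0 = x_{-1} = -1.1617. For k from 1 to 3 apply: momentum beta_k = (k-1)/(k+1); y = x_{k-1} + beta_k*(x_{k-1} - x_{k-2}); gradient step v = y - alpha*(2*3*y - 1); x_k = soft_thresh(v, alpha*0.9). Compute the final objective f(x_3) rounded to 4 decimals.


FISTA on f(x) = 3*x^2 - 1*x + 0.9*|x|
L = 6, alpha = 0.0522
Iteration 1: beta = 0.0, y = -1.1617 + 0.0*(-1.1617 + 1.1617) = -1.1617
  grad(y) = -7.9702, v = y - alpha*grad = -0.7457
  prox(v) = soft_thresh(-0.7457, 0.047) = -0.6987
Iteration 2: beta = 0.3333, y = -0.6987 + 0.3333*(-0.6987 + 1.1617) = -0.5443
  grad(y) = -4.266, v = y - alpha*grad = -0.3216
  prox(v) = soft_thresh(-0.3216, 0.047) = -0.2747
Iteration 3: beta = 0.5, y = -0.2747 + 0.5*(-0.2747 + 0.6987) = -0.0627
  grad(y) = -1.376, v = y - alpha*grad = 0.0092
  prox(v) = soft_thresh(0.0092, 0.047) = 0.0
f(x_3) = 3*0.0^2 - 1*0.0 + 0.9*|0.0| = 0.0


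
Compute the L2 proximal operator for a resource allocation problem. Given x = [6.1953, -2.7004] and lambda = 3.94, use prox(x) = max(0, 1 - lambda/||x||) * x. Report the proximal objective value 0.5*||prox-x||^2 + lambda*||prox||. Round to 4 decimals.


Step 1: Compute ||x||.
||x|| = 6.7582
Step 2: Compute scaling factor.
scale = max(0, 1 - 3.94/6.7582) = 0.417
Step 3: prox(x) = [2.5835, -1.1261]
||prox(x)|| = 2.8182
Step 4: Proximal objective.
0.5*||prox-x||^2 = 7.7618
lambda*||prox|| = 11.1037
Total = 18.8657


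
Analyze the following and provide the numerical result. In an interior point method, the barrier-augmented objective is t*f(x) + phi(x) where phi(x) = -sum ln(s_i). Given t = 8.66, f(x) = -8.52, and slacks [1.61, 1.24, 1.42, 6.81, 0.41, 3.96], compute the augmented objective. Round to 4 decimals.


Step 1: Compute log-barrier.
ln values: [0.4762, 0.2151, 0.3507, 1.9184, -0.8916, 1.3762]
phi = -(0.4762 + 0.2151 + 0.3507 + 1.9184 - 0.8916 + 1.3762) = -3.445
Step 2: Compute augmented objective.
t*f(x) = 8.66*-8.52 = -73.7832
Total = -73.7832 - 3.445 = -77.2282


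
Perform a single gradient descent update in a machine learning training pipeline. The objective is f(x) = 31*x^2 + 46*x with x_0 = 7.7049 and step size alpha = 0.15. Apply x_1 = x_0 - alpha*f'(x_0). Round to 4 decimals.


We compute the gradient at x_0 and apply the update.
f'(x) = 62*x + 46
f'(7.7049) = 62*7.7049 + 46 = 523.7038
x_1 = 7.7049 - 0.15*523.7038 = -70.8507


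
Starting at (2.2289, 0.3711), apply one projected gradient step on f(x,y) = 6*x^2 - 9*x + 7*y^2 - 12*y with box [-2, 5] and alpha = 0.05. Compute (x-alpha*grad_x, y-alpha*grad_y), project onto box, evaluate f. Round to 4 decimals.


Step 1: Compute gradient at (2.2289, 0.3711).
grad_x = 2*6*2.2289 - 9 = 17.7468
grad_y = 2*7*0.3711 - 12 = -6.8046
Step 2: Gradient step.
x_raw = 2.2289 - 0.05*17.7468 = 1.3416
y_raw = 0.3711 - 0.05*-6.8046 = 0.7113
Step 3: Project onto [-2, 5].
x_proj = clip(1.3416) = 1.3416
y_proj = clip(0.7113) = 0.7113
Step 4: Evaluate f.
f(1.3416, 0.7113) = -6.2694


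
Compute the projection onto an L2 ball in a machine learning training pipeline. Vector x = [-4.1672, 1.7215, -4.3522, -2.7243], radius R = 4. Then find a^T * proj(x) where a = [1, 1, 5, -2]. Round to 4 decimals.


Step 1: Compute ||x|| (intermediates to 6 decimals).
||x|| = sqrt((-4.1672)^2 + 1.7215^2 + (-4.3522)^2 + (-2.7243)^2) = 6.833196
Step 2: Project.
Since ||x|| > R, scale = R/||x|| = 4/6.833196 = 0.585378, proj(x) = scale * x
proj(x) = [-2.439387, 1.007728, -2.547682, -1.594745]
Step 3: Dot product.
a^T * proj(x) = 1*(-2.439387) + 1*1.007728 + 5*(-2.547682) - 2*(-1.594745) = -10.9806


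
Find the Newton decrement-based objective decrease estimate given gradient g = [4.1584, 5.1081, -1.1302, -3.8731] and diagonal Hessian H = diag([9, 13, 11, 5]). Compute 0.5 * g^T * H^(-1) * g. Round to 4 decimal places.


Step 1: H is diagonal, so H^(-1) * g = [0.462, 0.3929, -0.1027, -0.7746].
Step 2: g^T H^(-1) g = sum_i g_i^2 / H_ii
  = (4.1584)^2/9 + (5.1081)^2/13 + (-1.1302)^2/11 + (-3.8731)^2/5
  = 1.9214 + 2.0071 + 0.1161 + 3.0002 = 7.0448
Step 3: Objective decrease = 0.5 * g^T H^(-1) g = 3.5224


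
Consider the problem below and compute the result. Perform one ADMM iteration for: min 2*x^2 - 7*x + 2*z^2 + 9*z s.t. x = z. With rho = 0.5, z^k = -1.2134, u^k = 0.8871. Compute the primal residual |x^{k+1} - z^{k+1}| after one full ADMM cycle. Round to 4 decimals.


ADMM iteration with rho = 0.5, z^k = -1.2134, u^k = 0.8871
Step 1: x-update.
Minimize 2*x^2 - 7*x + (0.5/2)*(x + 1.2134 + 0.8871)^2
FOC: (2*2 + 0.5)*x = 7 + 0.5*(-1.2134 - 0.8871)
x^{k+1} = 1.3222
Step 2: z-update.
Minimize 2*z^2 + 9*z + (0.5/2)*(1.3222 - z + 0.8871)^2
FOC: (2*2 + 0.5)*z = -9 + 0.5*(1.3222 + 0.8871)
z^{k+1} = -1.7545
Step 3: u-update.
u^{k+1} = 0.8871 + 1.3222 + 1.7545 = 3.9638
Step 4: Primal residual = |1.3222 + 1.7545| = 3.0767


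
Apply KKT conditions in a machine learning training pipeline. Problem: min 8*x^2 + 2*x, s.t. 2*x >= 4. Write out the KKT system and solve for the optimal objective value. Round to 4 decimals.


Step 1: Try lambda = 0 (constraint inactive).
x_unc = -2/(2*8) = -0.125
Check: 2*-0.125 = -0.25 < 4 -- violated!
Step 2: Constraint must be active: 2*x = 4
x* = 4/2 = 2.0
lambda = (2*8*2.0 + 2)/2 = 17.0
Step 3: Compute optimal value.
f(x*) = 8*2.0^2 + 2*2.0 = 36.0


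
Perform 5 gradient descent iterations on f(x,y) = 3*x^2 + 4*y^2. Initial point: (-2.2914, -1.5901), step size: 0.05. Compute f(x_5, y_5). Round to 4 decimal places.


Gradient descent on f(x,y) = 3*x^2 + 4*y^2.
Starting point: (-2.2914, -1.5901), alpha = 0.05
Step 1: grad_x = 2*3*-2.2914 = -13.7484, grad_y = 2*4*-1.5901 = -12.7208
  x_1 = -2.2914 - 0.05*-13.7484 = -1.604
  y_1 = -1.5901 - 0.05*-12.7208 = -0.9541
Step 2: grad_x = 2*3*-1.604 = -9.6239, grad_y = 2*4*-0.9541 = -7.6325
  x_2 = -1.604 - 0.05*-9.6239 = -1.1228
  y_2 = -0.9541 - 0.05*-7.6325 = -0.5724
Step 3: grad_x = 2*3*-1.1228 = -6.7367, grad_y = 2*4*-0.5724 = -4.5795
  x_3 = -1.1228 - 0.05*-6.7367 = -0.786
  y_3 = -0.5724 - 0.05*-4.5795 = -0.3435
Step 4: grad_x = 2*3*-0.786 = -4.7157, grad_y = 2*4*-0.3435 = -2.7477
  x_4 = -0.786 - 0.05*-4.7157 = -0.5502
  y_4 = -0.3435 - 0.05*-2.7477 = -0.2061
Step 5: grad_x = 2*3*-0.5502 = -3.301, grad_y = 2*4*-0.2061 = -1.6486
  x_5 = -0.5502 - 0.05*-3.301 = -0.3851
  y_5 = -0.2061 - 0.05*-1.6486 = -0.1236
f(-0.3851, -0.1236) = 3*(-0.3851)^2 + 4*(-0.1236)^2 = 0.5061


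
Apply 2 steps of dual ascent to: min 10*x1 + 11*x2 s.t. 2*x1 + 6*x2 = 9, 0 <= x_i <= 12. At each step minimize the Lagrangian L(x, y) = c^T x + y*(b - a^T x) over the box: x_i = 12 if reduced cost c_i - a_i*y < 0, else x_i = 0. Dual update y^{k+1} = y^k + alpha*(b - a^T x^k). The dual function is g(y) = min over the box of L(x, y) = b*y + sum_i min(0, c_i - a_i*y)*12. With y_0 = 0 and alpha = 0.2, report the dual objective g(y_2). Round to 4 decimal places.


Dual ascent for LP: min 10*x1 + 11*x2, 2*x1 + 6*x2 = 9, 0 <= x_i <= 12
Step 1: y^k = 0.0, reduced costs: (10.0, 11.0)
  x^k = (0.0, 0.0), subgradient = b - a^T x = 9.0
  y^{k+1} = 0.0 + 0.2*9.0 = 1.8
Step 2: y^k = 1.8, reduced costs: (6.4, 0.2)
  x^k = (0.0, 0.0), subgradient = b - a^T x = 9.0
  y^{k+1} = 1.8 + 0.2*9.0 = 3.6
Dual objective at y_2 = 3.6: reduced costs (2.8, -10.6), box minimizer x = (0.0, 12.0)
g(y_2) = b*y + (c1 - a1*y)*x1 + (c2 - a2*y)*x2 = 9*3.6 + 2.8*0.0 + (-10.6)*12.0 = 32.4 + 0.0 - 127.2 = -94.8


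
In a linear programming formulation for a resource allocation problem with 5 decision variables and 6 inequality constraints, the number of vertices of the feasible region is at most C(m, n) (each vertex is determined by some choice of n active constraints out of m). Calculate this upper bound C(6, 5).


Each vertex corresponds to some choice of n active constraints out of m, so the number of vertices is at most C(m, n) = m! / (n!(m-n)!).
m = 6, n = 5
Numerator: 6 * 5 * 4 * 3 * 2
Denominator: 5! = 120
C(6, 5) = 6


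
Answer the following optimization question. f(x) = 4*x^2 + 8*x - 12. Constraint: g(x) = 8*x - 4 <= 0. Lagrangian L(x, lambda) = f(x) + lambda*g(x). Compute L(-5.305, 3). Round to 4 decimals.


Step 1: Evaluate f(x).
f(-5.305) = 4*(-5.305)^2 + 8*(-5.305) - 12 = 58.1321
Step 2: Evaluate g(x).
g(-5.305) = 8*-5.305 - 4 = -46.44
Step 3: Compute Lagrangian.
L = 58.1321 + 3*-46.44 = -81.1879


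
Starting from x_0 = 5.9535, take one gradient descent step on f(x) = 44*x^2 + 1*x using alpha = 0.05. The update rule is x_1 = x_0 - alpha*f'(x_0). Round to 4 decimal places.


We compute the gradient at x_0 and apply the update.
f'(x) = 88*x + 1
f'(5.9535) = 88*5.9535 + 1 = 524.908
x_1 = 5.9535 - 0.05*524.908 = -20.2919


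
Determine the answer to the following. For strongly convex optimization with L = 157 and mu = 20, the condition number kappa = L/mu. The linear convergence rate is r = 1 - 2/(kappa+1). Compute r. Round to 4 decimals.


Step 1: Compute the condition number.
kappa = L/mu = 157/20 = 7.85
Step 2: Compute the convergence rate.
r = 1 - 2/(kappa + 1) = 1 - 2*mu/(L + mu) = (L - mu)/(L + mu) = 137/177 = 0.774


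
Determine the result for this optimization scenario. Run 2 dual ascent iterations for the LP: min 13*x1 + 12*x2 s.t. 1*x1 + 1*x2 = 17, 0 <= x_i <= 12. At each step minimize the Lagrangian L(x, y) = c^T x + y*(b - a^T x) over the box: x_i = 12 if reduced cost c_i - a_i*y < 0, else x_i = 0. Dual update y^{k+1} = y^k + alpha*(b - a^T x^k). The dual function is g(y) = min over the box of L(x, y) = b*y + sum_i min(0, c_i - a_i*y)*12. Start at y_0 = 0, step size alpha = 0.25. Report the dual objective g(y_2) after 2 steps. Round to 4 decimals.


Dual ascent for LP: min 13*x1 + 12*x2, 1*x1 + 1*x2 = 17, 0 <= x_i <= 12
Step 1: y^k = 0.0, reduced costs: (13.0, 12.0)
  x^k = (0.0, 0.0), subgradient = b - a^T x = 17.0
  y^{k+1} = 0.0 + 0.25*17.0 = 4.25
Step 2: y^k = 4.25, reduced costs: (8.75, 7.75)
  x^k = (0.0, 0.0), subgradient = b - a^T x = 17.0
  y^{k+1} = 4.25 + 0.25*17.0 = 8.5
Dual objective at y_2 = 8.5: reduced costs (4.5, 3.5), box minimizer x = (0.0, 0.0)
g(y_2) = b*y + (c1 - a1*y)*x1 + (c2 - a2*y)*x2 = 17*8.5 + 4.5*0.0 + 3.5*0.0 = 144.5 + 0.0 + 0.0 = 144.5


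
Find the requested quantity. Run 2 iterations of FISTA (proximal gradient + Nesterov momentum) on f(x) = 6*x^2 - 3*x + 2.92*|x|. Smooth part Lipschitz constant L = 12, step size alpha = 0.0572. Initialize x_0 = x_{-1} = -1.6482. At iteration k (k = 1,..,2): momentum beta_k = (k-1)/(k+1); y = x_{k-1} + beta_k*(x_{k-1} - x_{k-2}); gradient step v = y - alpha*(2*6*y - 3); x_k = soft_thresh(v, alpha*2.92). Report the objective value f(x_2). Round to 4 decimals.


FISTA on f(x) = 6*x^2 - 3*x + 2.92*|x|
L = 12, alpha = 0.0572
Iteration 1: beta = 0.0, y = -1.6482 + 0.0*(-1.6482 + 1.6482) = -1.6482
  grad(y) = -22.7784, v = y - alpha*grad = -0.3453
  prox(v) = soft_thresh(-0.3453, 0.167) = -0.1783
Iteration 2: beta = 0.3333, y = -0.1783 + 0.3333*(-0.1783 + 1.6482) = 0.3117
  grad(y) = 0.7408, v = y - alpha*grad = 0.2694
  prox(v) = soft_thresh(0.2694, 0.167) = 0.1023
f(x_2) = 6*0.1023^2 - 3*0.1023 + 2.92*|0.1023| = 0.0546


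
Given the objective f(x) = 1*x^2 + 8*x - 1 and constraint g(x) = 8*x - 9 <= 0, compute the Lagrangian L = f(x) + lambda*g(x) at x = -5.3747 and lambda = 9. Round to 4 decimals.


Step 1: Evaluate f(x).
f(-5.3747) = 1*(-5.3747)^2 + 8*(-5.3747) - 1 = -15.1102
Step 2: Evaluate g(x).
g(-5.3747) = 8*-5.3747 - 9 = -51.9976
Step 3: Compute Lagrangian.
L = -15.1102 + 9*-51.9976 = -483.0886


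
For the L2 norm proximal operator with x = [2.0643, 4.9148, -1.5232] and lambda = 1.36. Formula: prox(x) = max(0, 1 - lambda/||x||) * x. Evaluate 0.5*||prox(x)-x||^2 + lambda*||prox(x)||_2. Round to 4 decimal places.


Step 1: Compute ||x||.
||x|| = 5.5441
Step 2: Compute scaling factor.
scale = max(0, 1 - 1.36/5.5441) = 0.7547
Step 3: prox(x) = [1.5579, 3.7092, -1.1495]
||prox(x)|| = 4.1841
Step 4: Proximal objective.
0.5*||prox-x||^2 = 0.9248
lambda*||prox|| = 5.6904
Total = 6.6151


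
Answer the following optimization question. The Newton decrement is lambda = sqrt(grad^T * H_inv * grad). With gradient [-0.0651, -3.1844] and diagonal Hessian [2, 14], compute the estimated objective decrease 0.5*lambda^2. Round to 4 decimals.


Step 1: H is diagonal, so H^(-1) * g = [-0.0326, -0.2275].
Step 2: g^T H^(-1) g = sum_i g_i^2 / H_ii
  = (-0.0651)^2/2 + (-3.1844)^2/14
  = 0.0021 + 0.7243 = 0.7264
Step 3: Objective decrease = 0.5 * g^T H^(-1) g = 0.3632


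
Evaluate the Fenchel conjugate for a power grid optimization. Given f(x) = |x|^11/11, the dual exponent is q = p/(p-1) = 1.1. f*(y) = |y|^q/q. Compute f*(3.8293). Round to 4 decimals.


The conjugate exponent q satisfies 1/p + 1/q = 1.
p = 11, so q = 11/(11 - 1) = 1.1
|y|^q = 3.8293^1.1 = 4.3796
f*(3.8293) = 4.3796 / 1.1 = 3.9814


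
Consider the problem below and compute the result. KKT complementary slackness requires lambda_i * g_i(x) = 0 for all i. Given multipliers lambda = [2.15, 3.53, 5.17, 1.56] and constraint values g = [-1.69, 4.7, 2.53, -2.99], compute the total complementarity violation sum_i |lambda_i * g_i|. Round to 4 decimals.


KKT complementary slackness check:
lambda_1 * g_1 = 2.15 * -1.69 = -3.6335
lambda_2 * g_2 = 3.53 * 4.7 = 16.591
lambda_3 * g_3 = 5.17 * 2.53 = 13.0801
lambda_4 * g_4 = 1.56 * -2.99 = -4.6644
Total violation = 3.6335 + 16.591 + 13.0801 + 4.6644 = 37.969


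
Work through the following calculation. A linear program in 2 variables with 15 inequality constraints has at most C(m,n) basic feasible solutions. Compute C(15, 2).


Each vertex corresponds to some choice of n active constraints out of m, so the number of vertices is at most C(m, n) = m! / (n!(m-n)!).
m = 15, n = 2
Numerator: 15 * 14
Denominator: 2! = 2
C(15, 2) = 105


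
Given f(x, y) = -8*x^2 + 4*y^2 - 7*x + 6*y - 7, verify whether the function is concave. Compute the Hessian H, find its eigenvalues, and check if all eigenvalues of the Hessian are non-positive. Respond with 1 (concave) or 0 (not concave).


The Hessian of f(x,y) = -8*x^2 + 4*y^2 - 7*x + 6*y - 7 is:
H = [[-16, 0], [0, 8]]
Trace = -16 + 8 = -8
Determinant = -16*8 - (0)^2 = -128
Discriminant = (-8)^2 - 4*-128 = 576.0
Eigenvalues: lambda_1 = -16.0, lambda_2 = 8.0
The function is not concave.

0


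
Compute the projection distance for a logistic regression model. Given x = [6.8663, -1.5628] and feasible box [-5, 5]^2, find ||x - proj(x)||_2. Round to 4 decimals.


Project each component onto [-5, 5].
clip(6.8663) = 5.0, clip(-1.5628) = -1.5628
Projection = [5.0, -1.5628]
Squared diffs: [3.4831, 0.0]
Distance = sqrt(3.4831) = 1.8663


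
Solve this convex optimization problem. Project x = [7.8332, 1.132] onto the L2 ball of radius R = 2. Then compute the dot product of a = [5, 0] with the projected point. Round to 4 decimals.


Step 1: Compute ||x|| (intermediates to 6 decimals).
||x|| = sqrt(7.8332^2 + 1.132^2) = 7.914572
Step 2: Project.
Since ||x|| > R, scale = R/||x|| = 2/7.914572 = 0.252698, proj(x) = scale * x
proj(x) = [1.979434, 0.286054]
Step 3: Dot product.
a^T * proj(x) = 5*1.979434 + 0*0.286054 = 9.8972


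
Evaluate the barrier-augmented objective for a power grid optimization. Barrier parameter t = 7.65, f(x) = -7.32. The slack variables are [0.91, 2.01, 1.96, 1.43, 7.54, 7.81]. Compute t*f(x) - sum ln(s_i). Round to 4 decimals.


Step 1: Compute log-barrier.
ln values: [-0.0943, 0.6981, 0.6729, 0.3577, 2.0202, 2.0554]
phi = -(-0.0943 + 0.6981 + 0.6729 + 0.3577 + 2.0202 + 2.0554) = -5.7101
Step 2: Compute augmented objective.
t*f(x) = 7.65*-7.32 = -55.998
Total = -55.998 - 5.7101 = -61.7081


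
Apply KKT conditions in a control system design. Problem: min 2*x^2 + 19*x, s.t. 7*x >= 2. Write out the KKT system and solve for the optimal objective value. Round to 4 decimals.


Step 1: Try lambda = 0 (constraint inactive).
x_unc = -19/(2*2) = -4.75
Check: 7*-4.75 = -33.25 < 2 -- violated!
Step 2: Constraint must be active: 7*x = 2
x* = 2/7 = 0.2857 (rounded; the exact value 2/7 is used below)
lambda = (2*2*(2/7) + 19)/7 = 2.8776
Step 3: Compute optimal value.
f(x*) = 2*(2/7)^2 + 19*(2/7) = 5.5918


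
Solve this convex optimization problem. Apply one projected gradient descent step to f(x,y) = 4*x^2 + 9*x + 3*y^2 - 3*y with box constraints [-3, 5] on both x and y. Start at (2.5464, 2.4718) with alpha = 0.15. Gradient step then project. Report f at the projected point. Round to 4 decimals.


Step 1: Compute gradient at (2.5464, 2.4718).
grad_x = 2*4*2.5464 + 9 = 29.3712
grad_y = 2*3*2.4718 - 3 = 11.8308
Step 2: Gradient step.
x_raw = 2.5464 - 0.15*29.3712 = -1.8593
y_raw = 2.4718 - 0.15*11.8308 = 0.6972
Step 3: Project onto [-3, 5].
x_proj = clip(-1.8593) = -1.8593
y_proj = clip(0.6972) = 0.6972
Step 4: Evaluate f.
f(-1.8593, 0.6972) = -3.5392


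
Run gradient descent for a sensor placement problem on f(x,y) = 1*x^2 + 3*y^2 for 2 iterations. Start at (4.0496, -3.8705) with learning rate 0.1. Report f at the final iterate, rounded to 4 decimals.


Gradient descent on f(x,y) = 1*x^2 + 3*y^2.
Starting point: (4.0496, -3.8705), alpha = 0.1
Step 1: grad_x = 2*1*4.0496 = 8.0992, grad_y = 2*3*-3.8705 = -23.223
  x_1 = 4.0496 - 0.1*8.0992 = 3.2397
  y_1 = -3.8705 - 0.1*-23.223 = -1.5482
Step 2: grad_x = 2*1*3.2397 = 6.4794, grad_y = 2*3*-1.5482 = -9.2892
  x_2 = 3.2397 - 0.1*6.4794 = 2.5917
  y_2 = -1.5482 - 0.1*-9.2892 = -0.6193
f(2.5917, -0.6193) = 1*2.5917^2 + 3*(-0.6193)^2 = 7.8677


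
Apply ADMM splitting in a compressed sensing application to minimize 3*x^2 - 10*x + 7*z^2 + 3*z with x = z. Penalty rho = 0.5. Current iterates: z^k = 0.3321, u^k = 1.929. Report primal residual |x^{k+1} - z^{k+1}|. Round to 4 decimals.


ADMM iteration with rho = 0.5, z^k = 0.3321, u^k = 1.929
Step 1: x-update.
Minimize 3*x^2 - 10*x + (0.5/2)*(x - 0.3321 + 1.929)^2
FOC: (2*3 + 0.5)*x = 10 + 0.5*(0.3321 - 1.929)
x^{k+1} = 1.4156
Step 2: z-update.
Minimize 7*z^2 + 3*z + (0.5/2)*(1.4156 - z + 1.929)^2
FOC: (2*7 + 0.5)*z = -3 + 0.5*(1.4156 + 1.929)
z^{k+1} = -0.0916
Step 3: u-update.
u^{k+1} = 1.929 + 1.4156 + 0.0916 = 3.4362
Step 4: Primal residual = |1.4156 + 0.0916| = 1.5072


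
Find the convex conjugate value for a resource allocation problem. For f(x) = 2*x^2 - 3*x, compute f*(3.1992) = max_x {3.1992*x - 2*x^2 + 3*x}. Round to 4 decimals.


f*(y) = sup_x {y*x - a*x^2 - b*x} = sup_x {(y-b)*x - a*x^2}
FOC: (y - b) - 2a*x = 0 => x* = (y - b)/(2a)
x* = (3.1992 + 3)/(2*2) = 1.5498
f*(3.1992) = (y-b)^2/(4a) = (3.1992 + 3)^2/(4*2)
= 38.4301/8 = 4.8038


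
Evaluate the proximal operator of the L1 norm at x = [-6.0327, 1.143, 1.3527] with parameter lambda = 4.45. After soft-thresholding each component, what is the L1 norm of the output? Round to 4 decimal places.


Soft-thresholding with lambda = 4.45:
prox(-6.0327) = sign(-6.0327)*max(|-6.0327| - 4.45, 0) = -1.5827
prox(1.143) = sign(1.143)*max(|1.143| - 4.45, 0) = 0.0
prox(1.3527) = sign(1.3527)*max(|1.3527| - 4.45, 0) = 0.0
prox(x) = [-1.5827, 0.0, 0.0]
||prox(x)||_1 = 1.5827 + 0.0 + 0.0 = 1.5827


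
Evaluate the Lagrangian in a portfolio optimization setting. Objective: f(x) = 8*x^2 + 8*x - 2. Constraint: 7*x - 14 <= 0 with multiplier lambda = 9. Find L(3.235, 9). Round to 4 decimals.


Step 1: Evaluate f(x).
f(3.235) = 8*3.235^2 + 8*3.235 - 2 = 107.6018
Step 2: Evaluate g(x).
g(3.235) = 7*3.235 - 14 = 8.645
Step 3: Compute Lagrangian.
L = 107.6018 + 9*8.645 = 185.4068


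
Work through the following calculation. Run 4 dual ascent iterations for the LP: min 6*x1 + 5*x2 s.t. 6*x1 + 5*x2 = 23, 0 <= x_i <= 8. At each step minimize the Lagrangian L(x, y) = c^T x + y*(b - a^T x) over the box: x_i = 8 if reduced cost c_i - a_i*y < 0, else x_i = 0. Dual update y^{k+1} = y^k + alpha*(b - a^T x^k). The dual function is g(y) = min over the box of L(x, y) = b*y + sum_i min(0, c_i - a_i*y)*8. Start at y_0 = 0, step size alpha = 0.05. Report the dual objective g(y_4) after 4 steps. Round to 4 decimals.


Dual ascent for LP: min 6*x1 + 5*x2, 6*x1 + 5*x2 = 23, 0 <= x_i <= 8
Step 1: y^k = 0.0, reduced costs: (6.0, 5.0)
  x^k = (0.0, 0.0), subgradient = b - a^T x = 23.0
  y^{k+1} = 0.0 + 0.05*23.0 = 1.15
Step 2: y^k = 1.15, reduced costs: (-0.9, -0.75)
  x^k = (8.0, 8.0), subgradient = b - a^T x = -65.0
  y^{k+1} = 1.15 + 0.05*-65.0 = -2.1
Step 3: y^k = -2.1, reduced costs: (18.6, 15.5)
  x^k = (0.0, 0.0), subgradient = b - a^T x = 23.0
  y^{k+1} = -2.1 + 0.05*23.0 = -0.95
Step 4: y^k = -0.95, reduced costs: (11.7, 9.75)
  x^k = (0.0, 0.0), subgradient = b - a^T x = 23.0
  y^{k+1} = -0.95 + 0.05*23.0 = 0.2
Dual objective at y_4 = 0.2: reduced costs (4.8, 4.0), box minimizer x = (0.0, 0.0)
g(y_4) = b*y + (c1 - a1*y)*x1 + (c2 - a2*y)*x2 = 23*0.2 + 4.8*0.0 + 4.0*0.0 = 4.6 + 0.0 + 0.0 = 4.6


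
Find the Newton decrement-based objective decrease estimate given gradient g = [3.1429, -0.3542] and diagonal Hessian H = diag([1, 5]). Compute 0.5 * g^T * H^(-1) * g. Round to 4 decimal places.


Step 1: H is diagonal, so H^(-1) * g = [3.1429, -0.0708].
Step 2: g^T H^(-1) g = sum_i g_i^2 / H_ii
  = (3.1429)^2/1 + (-0.3542)^2/5
  = 9.8778 + 0.0251 = 9.9029
Step 3: Objective decrease = 0.5 * g^T H^(-1) g = 4.9515


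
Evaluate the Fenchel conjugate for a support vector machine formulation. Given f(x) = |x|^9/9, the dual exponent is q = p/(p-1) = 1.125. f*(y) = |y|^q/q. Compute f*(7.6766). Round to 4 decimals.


The conjugate exponent q satisfies 1/p + 1/q = 1.
p = 9, so q = 9/(9 - 1) = 1.125
|y|^q = 7.6766^1.125 = 9.9041
f*(7.6766) = 9.9041 / 1.125 = 8.8036


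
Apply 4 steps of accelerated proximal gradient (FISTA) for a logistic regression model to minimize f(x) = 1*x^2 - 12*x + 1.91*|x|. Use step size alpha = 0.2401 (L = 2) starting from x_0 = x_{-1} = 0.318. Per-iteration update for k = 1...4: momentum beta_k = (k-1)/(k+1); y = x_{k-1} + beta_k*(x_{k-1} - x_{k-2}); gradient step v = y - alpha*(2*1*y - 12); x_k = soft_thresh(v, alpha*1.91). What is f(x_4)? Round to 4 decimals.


FISTA on f(x) = 1*x^2 - 12*x + 1.91*|x|
L = 2, alpha = 0.2401
Iteration 1: beta = 0.0, y = 0.318 + 0.0*(0.318 - 0.318) = 0.318
  grad(y) = -11.364, v = y - alpha*grad = 3.0465
  prox(v) = soft_thresh(3.0465, 0.4586) = 2.5879
Iteration 2: beta = 0.3333, y = 2.5879 + 0.3333*(2.5879 - 0.318) = 3.3445
  grad(y) = -5.3109, v = y - alpha*grad = 4.6197
  prox(v) = soft_thresh(4.6197, 0.4586) = 4.1611
Iteration 3: beta = 0.5, y = 4.1611 + 0.5*(4.1611 - 2.5879) = 4.9477
  grad(y) = -2.1046, v = y - alpha*grad = 5.453
  prox(v) = soft_thresh(5.453, 0.4586) = 4.9944
Iteration 4: beta = 0.6, y = 4.9944 + 0.6*(4.9944 - 4.1611) = 5.4944
  grad(y) = -1.0112, v = y - alpha*grad = 5.7372
  prox(v) = soft_thresh(5.7372, 0.4586) = 5.2786
f(x_4) = 1*5.2786^2 - 12*5.2786 + 1.91*|5.2786| = -25.3975


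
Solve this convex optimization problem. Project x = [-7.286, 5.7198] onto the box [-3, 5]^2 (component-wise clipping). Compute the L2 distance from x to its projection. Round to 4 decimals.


Project each component onto [-3, 5].
clip(-7.286) = -3.0, clip(5.7198) = 5.0
Projection = [-3.0, 5.0]
Squared diffs: [18.3698, 0.5181]
Distance = sqrt(18.8879) = 4.346


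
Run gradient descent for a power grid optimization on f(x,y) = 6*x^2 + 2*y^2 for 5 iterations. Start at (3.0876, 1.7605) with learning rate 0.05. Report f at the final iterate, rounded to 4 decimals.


Gradient descent on f(x,y) = 6*x^2 + 2*y^2.
Starting point: (3.0876, 1.7605), alpha = 0.05
Step 1: grad_x = 2*6*3.0876 = 37.0512, grad_y = 2*2*1.7605 = 7.042
  x_1 = 3.0876 - 0.05*37.0512 = 1.235
  y_1 = 1.7605 - 0.05*7.042 = 1.4084
Step 2: grad_x = 2*6*1.235 = 14.8205, grad_y = 2*2*1.4084 = 5.6336
  x_2 = 1.235 - 0.05*14.8205 = 0.494
  y_2 = 1.4084 - 0.05*5.6336 = 1.1267
Step 3: grad_x = 2*6*0.494 = 5.9282, grad_y = 2*2*1.1267 = 4.5069
  x_3 = 0.494 - 0.05*5.9282 = 0.1976
  y_3 = 1.1267 - 0.05*4.5069 = 0.9014
Step 4: grad_x = 2*6*0.1976 = 2.3713, grad_y = 2*2*0.9014 = 3.6055
  x_4 = 0.1976 - 0.05*2.3713 = 0.079
  y_4 = 0.9014 - 0.05*3.6055 = 0.7211
Step 5: grad_x = 2*6*0.079 = 0.9485, grad_y = 2*2*0.7211 = 2.8844
  x_5 = 0.079 - 0.05*0.9485 = 0.0316
  y_5 = 0.7211 - 0.05*2.8844 = 0.5769
f(0.0316, 0.5769) = 6*0.0316^2 + 2*0.5769^2 = 0.6716


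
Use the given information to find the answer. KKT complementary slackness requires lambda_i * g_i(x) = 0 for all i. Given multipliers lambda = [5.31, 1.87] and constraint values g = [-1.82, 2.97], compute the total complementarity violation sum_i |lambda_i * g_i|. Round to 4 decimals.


KKT complementary slackness check:
lambda_1 * g_1 = 5.31 * -1.82 = -9.6642
lambda_2 * g_2 = 1.87 * 2.97 = 5.5539
Total violation = 9.6642 + 5.5539 = 15.2181


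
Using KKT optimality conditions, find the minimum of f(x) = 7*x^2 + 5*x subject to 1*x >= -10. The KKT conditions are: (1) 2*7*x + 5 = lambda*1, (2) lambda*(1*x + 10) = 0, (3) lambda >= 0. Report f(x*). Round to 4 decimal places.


Step 1: Try lambda = 0 (constraint inactive).
Stationarity: 2*7*x + 5 = 0
x* = -5/(2*7) = -5/14 = -0.3571 (rounded; the exact value -5/14 is used below)
Check constraint: 1*-0.3571 = -0.3571 >= -10 -- satisfied.
Step 2: Compute optimal value.
f(x*) = 7*(-5/14)^2 + 5*(-5/14) = -0.8929


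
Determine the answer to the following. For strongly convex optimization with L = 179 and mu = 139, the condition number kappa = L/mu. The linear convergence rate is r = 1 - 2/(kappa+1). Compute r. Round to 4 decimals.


Step 1: Compute the condition number.
kappa = L/mu = 179/139 = 1.2878
Step 2: Compute the convergence rate.
r = 1 - 2/(kappa + 1) = 1 - 2*mu/(L + mu) = (L - mu)/(L + mu) = 40/318 = 0.1258


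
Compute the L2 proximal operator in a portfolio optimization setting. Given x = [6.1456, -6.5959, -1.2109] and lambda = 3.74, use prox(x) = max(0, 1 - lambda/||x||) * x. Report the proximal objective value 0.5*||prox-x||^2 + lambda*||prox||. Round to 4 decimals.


Step 1: Compute ||x||.
||x|| = 9.0962
Step 2: Compute scaling factor.
scale = max(0, 1 - 3.74/9.0962) = 0.5888
Step 3: prox(x) = [3.6188, -3.8839, -0.713]
||prox(x)|| = 5.3562
Step 4: Proximal objective.
0.5*||prox-x||^2 = 6.9938
lambda*||prox|| = 20.0322
Total = 27.0259
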